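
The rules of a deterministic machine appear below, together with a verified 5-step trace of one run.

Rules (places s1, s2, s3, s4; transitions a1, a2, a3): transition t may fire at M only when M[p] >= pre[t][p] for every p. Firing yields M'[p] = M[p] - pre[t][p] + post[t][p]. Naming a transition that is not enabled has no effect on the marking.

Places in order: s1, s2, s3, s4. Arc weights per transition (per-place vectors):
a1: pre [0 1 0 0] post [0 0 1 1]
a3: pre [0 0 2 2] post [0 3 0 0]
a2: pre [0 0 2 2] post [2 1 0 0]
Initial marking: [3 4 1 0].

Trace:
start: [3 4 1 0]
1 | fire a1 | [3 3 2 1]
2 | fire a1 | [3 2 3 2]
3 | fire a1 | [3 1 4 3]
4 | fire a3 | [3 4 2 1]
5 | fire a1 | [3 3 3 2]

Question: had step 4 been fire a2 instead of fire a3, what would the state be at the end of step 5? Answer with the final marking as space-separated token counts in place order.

(re-executing from step 4 with the substitution; state before step 4: [3 1 4 3])
4 | fire a2 | [5 2 2 1]
5 | fire a1 | [5 1 3 2]

5 1 3 2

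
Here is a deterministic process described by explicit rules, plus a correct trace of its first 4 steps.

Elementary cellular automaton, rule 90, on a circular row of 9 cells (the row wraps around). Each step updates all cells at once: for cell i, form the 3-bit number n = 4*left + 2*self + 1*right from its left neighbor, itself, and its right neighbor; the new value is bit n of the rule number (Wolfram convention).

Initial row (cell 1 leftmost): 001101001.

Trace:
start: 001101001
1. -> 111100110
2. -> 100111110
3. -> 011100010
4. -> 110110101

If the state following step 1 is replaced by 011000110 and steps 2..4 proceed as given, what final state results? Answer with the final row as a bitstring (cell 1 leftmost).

001000100

state after step 1 := 011000110
2. -> 111101111
3. -> 000101000
4. -> 001000100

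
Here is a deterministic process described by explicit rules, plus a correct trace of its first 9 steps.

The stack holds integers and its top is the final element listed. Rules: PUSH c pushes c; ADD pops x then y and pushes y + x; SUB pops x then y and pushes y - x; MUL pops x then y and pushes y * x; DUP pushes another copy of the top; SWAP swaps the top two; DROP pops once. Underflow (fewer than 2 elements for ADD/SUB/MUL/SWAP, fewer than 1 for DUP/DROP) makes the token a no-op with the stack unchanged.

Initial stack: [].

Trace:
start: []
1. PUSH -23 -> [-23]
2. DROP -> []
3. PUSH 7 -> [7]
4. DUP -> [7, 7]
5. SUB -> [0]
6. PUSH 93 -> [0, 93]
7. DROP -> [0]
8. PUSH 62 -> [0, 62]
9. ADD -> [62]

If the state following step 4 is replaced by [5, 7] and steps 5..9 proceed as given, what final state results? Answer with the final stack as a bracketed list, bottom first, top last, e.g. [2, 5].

[60]

state after step 4 := [5, 7]
5. SUB -> [-2]
6. PUSH 93 -> [-2, 93]
7. DROP -> [-2]
8. PUSH 62 -> [-2, 62]
9. ADD -> [60]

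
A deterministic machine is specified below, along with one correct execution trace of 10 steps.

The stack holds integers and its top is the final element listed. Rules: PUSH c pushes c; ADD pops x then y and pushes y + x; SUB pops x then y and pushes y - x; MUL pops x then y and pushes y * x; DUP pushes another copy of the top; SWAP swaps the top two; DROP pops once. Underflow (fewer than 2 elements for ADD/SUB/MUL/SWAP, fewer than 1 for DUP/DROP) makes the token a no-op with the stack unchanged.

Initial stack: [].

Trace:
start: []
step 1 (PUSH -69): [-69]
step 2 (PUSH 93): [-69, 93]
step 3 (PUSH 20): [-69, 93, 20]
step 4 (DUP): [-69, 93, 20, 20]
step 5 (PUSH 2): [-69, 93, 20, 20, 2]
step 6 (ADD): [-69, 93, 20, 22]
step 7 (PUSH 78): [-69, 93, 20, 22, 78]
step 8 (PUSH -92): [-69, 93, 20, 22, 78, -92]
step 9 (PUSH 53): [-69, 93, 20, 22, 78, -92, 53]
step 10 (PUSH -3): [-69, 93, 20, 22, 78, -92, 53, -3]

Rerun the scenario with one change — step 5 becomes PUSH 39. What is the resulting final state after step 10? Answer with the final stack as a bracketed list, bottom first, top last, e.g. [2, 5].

[-69, 93, 20, 59, 78, -92, 53, -3]

(re-executing from step 5 with the substitution; state before step 5: [-69, 93, 20, 20])
step 5 (PUSH 39): [-69, 93, 20, 20, 39]
step 6 (ADD): [-69, 93, 20, 59]
step 7 (PUSH 78): [-69, 93, 20, 59, 78]
step 8 (PUSH -92): [-69, 93, 20, 59, 78, -92]
step 9 (PUSH 53): [-69, 93, 20, 59, 78, -92, 53]
step 10 (PUSH -3): [-69, 93, 20, 59, 78, -92, 53, -3]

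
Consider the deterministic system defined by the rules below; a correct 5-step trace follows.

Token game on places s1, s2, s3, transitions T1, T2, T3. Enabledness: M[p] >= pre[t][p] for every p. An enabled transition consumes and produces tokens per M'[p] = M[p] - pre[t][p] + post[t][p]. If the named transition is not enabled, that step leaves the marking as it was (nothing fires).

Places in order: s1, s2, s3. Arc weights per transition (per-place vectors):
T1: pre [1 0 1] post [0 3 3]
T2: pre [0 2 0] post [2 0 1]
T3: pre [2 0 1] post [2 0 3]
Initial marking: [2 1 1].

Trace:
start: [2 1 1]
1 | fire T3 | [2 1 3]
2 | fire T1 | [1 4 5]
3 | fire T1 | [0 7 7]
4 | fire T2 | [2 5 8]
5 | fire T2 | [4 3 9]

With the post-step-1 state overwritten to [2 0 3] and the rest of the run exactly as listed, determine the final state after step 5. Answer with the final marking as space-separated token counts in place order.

state after step 1 := [2 0 3]
2 | fire T1 | [1 3 5]
3 | fire T1 | [0 6 7]
4 | fire T2 | [2 4 8]
5 | fire T2 | [4 2 9]

4 2 9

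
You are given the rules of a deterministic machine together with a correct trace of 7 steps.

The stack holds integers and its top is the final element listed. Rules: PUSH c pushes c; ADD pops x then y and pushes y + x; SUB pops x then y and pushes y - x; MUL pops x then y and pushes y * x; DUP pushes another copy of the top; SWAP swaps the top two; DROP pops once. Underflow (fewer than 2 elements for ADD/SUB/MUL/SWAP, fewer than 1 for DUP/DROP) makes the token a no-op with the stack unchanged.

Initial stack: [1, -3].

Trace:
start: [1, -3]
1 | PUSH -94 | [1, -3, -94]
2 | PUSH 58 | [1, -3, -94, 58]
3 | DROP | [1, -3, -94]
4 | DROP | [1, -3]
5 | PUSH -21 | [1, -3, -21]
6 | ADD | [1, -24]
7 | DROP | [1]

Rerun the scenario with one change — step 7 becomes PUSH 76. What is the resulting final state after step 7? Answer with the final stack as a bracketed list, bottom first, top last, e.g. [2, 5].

(re-executing from step 7 with the substitution; state before step 7: [1, -24])
7 | PUSH 76 | [1, -24, 76]

[1, -24, 76]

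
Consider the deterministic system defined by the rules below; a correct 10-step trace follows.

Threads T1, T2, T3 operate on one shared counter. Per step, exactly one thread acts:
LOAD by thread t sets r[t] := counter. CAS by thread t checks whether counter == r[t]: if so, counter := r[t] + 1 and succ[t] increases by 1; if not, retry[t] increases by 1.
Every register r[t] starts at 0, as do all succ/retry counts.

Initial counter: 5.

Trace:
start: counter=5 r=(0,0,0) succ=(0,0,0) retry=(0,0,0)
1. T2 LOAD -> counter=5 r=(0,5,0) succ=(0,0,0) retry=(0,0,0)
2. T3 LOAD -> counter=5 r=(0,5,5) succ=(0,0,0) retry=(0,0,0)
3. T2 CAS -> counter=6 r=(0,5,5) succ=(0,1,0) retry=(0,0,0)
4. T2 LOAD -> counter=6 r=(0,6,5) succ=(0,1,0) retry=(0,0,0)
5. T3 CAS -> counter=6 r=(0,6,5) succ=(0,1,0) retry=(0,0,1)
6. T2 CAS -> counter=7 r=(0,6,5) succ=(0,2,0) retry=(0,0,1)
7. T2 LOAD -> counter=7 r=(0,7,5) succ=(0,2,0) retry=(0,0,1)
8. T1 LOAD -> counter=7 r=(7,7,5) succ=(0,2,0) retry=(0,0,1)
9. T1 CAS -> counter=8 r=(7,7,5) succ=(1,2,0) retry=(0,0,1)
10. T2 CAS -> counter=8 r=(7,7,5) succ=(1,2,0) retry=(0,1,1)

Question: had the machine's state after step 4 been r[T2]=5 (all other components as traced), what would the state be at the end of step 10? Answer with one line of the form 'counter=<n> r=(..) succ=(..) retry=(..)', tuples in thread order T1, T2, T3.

state after step 4 := counter=6 r=(0,5,5) succ=(0,1,0) retry=(0,0,0)
5. T3 CAS -> counter=6 r=(0,5,5) succ=(0,1,0) retry=(0,0,1)
6. T2 CAS -> counter=6 r=(0,5,5) succ=(0,1,0) retry=(0,1,1)
7. T2 LOAD -> counter=6 r=(0,6,5) succ=(0,1,0) retry=(0,1,1)
8. T1 LOAD -> counter=6 r=(6,6,5) succ=(0,1,0) retry=(0,1,1)
9. T1 CAS -> counter=7 r=(6,6,5) succ=(1,1,0) retry=(0,1,1)
10. T2 CAS -> counter=7 r=(6,6,5) succ=(1,1,0) retry=(0,2,1)

counter=7 r=(6,6,5) succ=(1,1,0) retry=(0,2,1)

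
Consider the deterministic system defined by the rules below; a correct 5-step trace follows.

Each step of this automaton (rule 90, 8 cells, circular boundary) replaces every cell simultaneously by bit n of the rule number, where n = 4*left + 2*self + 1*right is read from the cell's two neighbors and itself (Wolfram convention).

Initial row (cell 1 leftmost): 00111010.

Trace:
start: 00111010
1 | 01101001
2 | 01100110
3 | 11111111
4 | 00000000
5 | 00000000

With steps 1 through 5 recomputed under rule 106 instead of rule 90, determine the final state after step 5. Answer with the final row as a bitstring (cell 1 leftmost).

(re-executing steps 1..5 under rule 106; state before step 1: 00111010)
1 | 01101100
2 | 11111100
3 | 10000101
4 | 10001011
5 | 10010110

10010110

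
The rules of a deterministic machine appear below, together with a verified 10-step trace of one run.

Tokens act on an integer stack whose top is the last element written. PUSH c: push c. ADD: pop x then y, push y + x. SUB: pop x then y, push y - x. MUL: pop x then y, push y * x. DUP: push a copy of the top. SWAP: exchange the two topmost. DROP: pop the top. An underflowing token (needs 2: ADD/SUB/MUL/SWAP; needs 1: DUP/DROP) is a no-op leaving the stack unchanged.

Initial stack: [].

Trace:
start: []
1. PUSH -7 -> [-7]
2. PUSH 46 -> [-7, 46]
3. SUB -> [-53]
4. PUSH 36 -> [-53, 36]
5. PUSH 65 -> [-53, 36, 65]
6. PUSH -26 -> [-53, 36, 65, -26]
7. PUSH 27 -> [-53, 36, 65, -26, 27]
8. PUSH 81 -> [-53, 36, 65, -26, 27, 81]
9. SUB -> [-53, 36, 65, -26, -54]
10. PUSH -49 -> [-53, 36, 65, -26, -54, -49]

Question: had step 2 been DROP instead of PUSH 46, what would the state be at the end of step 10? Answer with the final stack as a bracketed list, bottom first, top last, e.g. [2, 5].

(re-executing from step 2 with the substitution; state before step 2: [-7])
2. DROP -> []
3. SUB -> []
4. PUSH 36 -> [36]
5. PUSH 65 -> [36, 65]
6. PUSH -26 -> [36, 65, -26]
7. PUSH 27 -> [36, 65, -26, 27]
8. PUSH 81 -> [36, 65, -26, 27, 81]
9. SUB -> [36, 65, -26, -54]
10. PUSH -49 -> [36, 65, -26, -54, -49]

[36, 65, -26, -54, -49]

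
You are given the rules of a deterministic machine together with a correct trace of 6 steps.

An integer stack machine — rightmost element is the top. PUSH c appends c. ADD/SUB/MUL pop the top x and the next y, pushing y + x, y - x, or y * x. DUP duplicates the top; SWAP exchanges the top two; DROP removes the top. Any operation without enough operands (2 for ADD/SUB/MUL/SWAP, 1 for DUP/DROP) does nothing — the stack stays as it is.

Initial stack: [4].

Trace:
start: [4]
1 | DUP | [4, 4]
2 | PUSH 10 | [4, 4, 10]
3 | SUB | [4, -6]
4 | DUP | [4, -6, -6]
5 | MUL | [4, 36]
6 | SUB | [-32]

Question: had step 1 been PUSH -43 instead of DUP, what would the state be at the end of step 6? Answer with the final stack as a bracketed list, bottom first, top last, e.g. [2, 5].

(re-executing from step 1 with the substitution; state before step 1: [4])
1 | PUSH -43 | [4, -43]
2 | PUSH 10 | [4, -43, 10]
3 | SUB | [4, -53]
4 | DUP | [4, -53, -53]
5 | MUL | [4, 2809]
6 | SUB | [-2805]

[-2805]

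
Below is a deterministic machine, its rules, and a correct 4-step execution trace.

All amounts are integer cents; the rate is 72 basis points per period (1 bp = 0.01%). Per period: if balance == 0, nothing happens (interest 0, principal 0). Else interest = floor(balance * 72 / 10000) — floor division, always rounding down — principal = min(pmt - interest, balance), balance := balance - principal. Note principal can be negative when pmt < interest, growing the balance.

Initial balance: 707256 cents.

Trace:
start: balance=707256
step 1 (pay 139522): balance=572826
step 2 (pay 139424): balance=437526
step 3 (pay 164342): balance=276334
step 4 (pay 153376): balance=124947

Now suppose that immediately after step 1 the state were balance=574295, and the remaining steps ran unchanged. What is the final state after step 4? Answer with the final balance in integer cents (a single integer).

state after step 1 := balance=574295
step 2 (pay 139424): balance=439005
step 3 (pay 164342): balance=277823
step 4 (pay 153376): balance=126447

126447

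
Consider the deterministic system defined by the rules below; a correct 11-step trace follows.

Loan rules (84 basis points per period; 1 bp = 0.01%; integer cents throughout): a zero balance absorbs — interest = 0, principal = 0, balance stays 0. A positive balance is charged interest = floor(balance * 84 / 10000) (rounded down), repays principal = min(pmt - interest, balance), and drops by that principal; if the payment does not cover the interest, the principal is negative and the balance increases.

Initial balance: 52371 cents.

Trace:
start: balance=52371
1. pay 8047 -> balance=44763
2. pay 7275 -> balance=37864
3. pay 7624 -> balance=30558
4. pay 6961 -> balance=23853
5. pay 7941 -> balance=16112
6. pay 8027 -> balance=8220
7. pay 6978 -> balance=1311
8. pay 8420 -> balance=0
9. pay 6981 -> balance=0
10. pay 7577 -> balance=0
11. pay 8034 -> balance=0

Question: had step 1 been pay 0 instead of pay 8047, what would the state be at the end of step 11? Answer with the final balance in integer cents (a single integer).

(re-executing from step 1 with the substitution; state before step 1: balance=52371)
1. pay 0 -> balance=52810
2. pay 7275 -> balance=45978
3. pay 7624 -> balance=38740
4. pay 6961 -> balance=32104
5. pay 7941 -> balance=24432
6. pay 8027 -> balance=16610
7. pay 6978 -> balance=9771
8. pay 8420 -> balance=1433
9. pay 6981 -> balance=0
10. pay 7577 -> balance=0
11. pay 8034 -> balance=0

0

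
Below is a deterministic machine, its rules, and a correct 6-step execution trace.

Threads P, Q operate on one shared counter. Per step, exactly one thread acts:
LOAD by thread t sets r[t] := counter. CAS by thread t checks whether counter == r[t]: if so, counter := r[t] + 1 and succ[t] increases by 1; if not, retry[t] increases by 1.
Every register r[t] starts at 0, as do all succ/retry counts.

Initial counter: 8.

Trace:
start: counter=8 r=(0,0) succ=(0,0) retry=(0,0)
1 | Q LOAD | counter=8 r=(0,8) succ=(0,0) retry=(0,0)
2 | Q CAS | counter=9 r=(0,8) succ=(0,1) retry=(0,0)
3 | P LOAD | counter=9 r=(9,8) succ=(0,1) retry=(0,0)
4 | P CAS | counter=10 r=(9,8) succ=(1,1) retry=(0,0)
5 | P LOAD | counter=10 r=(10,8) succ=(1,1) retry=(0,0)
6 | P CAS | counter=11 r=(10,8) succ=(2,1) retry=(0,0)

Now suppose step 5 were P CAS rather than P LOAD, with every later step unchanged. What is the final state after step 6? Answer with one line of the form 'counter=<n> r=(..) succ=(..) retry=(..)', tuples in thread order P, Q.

counter=10 r=(9,8) succ=(1,1) retry=(2,0)

(re-executing from step 5 with the substitution; state before step 5: counter=10 r=(9,8) succ=(1,1) retry=(0,0))
5 | P CAS | counter=10 r=(9,8) succ=(1,1) retry=(1,0)
6 | P CAS | counter=10 r=(9,8) succ=(1,1) retry=(2,0)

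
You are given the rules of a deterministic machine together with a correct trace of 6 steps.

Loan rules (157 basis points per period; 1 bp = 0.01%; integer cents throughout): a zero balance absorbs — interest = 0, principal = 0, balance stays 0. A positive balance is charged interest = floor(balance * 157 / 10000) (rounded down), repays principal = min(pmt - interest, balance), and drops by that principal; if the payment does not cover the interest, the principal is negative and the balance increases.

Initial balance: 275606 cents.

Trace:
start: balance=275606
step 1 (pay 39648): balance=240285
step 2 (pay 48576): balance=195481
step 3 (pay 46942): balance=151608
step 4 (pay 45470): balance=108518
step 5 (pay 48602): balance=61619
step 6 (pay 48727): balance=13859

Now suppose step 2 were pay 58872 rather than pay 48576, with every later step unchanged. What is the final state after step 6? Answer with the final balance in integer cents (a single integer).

(re-executing from step 2 with the substitution; state before step 2: balance=240285)
step 2 (pay 58872): balance=185185
step 3 (pay 46942): balance=141150
step 4 (pay 45470): balance=97896
step 5 (pay 48602): balance=50830
step 6 (pay 48727): balance=2901

2901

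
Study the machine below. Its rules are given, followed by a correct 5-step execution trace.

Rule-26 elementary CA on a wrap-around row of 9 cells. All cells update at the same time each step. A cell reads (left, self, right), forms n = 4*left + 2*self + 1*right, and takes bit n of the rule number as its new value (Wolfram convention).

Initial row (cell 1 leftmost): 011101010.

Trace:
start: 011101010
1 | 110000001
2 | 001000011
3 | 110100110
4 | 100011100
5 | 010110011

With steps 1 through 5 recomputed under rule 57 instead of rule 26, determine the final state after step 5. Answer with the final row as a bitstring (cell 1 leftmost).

(re-executing steps 1..5 under rule 57; state before step 1: 011101010)
1 | 010010101
2 | 101001010
3 | 010100101
4 | 101010010
5 | 010101001

010101001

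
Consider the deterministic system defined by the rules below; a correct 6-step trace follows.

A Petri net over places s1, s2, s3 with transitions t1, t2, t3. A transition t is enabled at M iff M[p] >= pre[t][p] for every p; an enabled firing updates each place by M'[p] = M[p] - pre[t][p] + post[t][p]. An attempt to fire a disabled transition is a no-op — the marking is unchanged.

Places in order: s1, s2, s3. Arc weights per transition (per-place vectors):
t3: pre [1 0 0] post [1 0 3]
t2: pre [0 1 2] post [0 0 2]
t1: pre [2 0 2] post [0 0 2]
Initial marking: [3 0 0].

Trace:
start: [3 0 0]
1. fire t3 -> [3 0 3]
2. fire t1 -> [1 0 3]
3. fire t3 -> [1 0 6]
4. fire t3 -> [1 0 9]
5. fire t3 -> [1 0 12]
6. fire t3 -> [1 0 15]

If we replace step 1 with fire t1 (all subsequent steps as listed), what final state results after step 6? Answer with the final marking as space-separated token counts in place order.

3 0 12

(re-executing from step 1 with the substitution; state before step 1: [3 0 0])
1. fire t1 -> [3 0 0]
2. fire t1 -> [3 0 0]
3. fire t3 -> [3 0 3]
4. fire t3 -> [3 0 6]
5. fire t3 -> [3 0 9]
6. fire t3 -> [3 0 12]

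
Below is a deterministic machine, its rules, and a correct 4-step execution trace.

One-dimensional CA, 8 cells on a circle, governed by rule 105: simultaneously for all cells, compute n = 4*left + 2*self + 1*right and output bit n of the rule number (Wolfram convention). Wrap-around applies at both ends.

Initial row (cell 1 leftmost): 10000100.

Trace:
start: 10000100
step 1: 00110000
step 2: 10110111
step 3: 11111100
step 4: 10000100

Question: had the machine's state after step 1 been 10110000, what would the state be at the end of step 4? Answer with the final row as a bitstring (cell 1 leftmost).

00110010

state after step 1 := 10110000
step 2: 01110110
step 3: 01011110
step 4: 00110010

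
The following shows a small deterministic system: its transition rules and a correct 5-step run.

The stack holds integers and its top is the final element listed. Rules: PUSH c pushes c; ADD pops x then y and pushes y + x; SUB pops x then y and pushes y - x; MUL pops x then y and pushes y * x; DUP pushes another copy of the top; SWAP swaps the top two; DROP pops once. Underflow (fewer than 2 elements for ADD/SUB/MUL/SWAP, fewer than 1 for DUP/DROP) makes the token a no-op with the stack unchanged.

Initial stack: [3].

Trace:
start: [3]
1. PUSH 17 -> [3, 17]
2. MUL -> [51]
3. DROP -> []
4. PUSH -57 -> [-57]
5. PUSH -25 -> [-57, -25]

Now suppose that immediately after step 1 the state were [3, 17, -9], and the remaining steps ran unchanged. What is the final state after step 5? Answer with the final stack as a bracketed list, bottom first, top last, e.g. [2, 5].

[3, -57, -25]

state after step 1 := [3, 17, -9]
2. MUL -> [3, -153]
3. DROP -> [3]
4. PUSH -57 -> [3, -57]
5. PUSH -25 -> [3, -57, -25]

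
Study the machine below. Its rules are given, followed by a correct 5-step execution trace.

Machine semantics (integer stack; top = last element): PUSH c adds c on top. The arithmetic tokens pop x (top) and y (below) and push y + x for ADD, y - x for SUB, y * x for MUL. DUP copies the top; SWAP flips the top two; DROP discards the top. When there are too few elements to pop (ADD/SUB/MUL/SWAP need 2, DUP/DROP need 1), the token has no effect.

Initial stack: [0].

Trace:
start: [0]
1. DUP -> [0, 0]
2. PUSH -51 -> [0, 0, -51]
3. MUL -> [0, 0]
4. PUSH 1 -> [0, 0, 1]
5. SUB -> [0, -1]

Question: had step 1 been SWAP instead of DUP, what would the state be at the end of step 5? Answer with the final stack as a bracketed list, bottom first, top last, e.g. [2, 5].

[-1]

(re-executing from step 1 with the substitution; state before step 1: [0])
1. SWAP -> [0]
2. PUSH -51 -> [0, -51]
3. MUL -> [0]
4. PUSH 1 -> [0, 1]
5. SUB -> [-1]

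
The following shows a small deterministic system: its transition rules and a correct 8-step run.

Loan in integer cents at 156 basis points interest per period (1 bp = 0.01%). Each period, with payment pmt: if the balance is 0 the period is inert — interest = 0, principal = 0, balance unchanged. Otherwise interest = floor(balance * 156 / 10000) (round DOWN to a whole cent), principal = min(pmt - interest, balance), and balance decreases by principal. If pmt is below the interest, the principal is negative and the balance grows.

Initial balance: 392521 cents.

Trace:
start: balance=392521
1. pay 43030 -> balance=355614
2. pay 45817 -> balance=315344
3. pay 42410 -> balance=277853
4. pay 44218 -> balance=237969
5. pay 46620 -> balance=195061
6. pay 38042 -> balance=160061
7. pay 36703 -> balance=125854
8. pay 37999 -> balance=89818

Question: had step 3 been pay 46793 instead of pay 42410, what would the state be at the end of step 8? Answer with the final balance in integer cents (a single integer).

85083

(re-executing from step 3 with the substitution; state before step 3: balance=315344)
3. pay 46793 -> balance=273470
4. pay 44218 -> balance=233518
5. pay 46620 -> balance=190540
6. pay 38042 -> balance=155470
7. pay 36703 -> balance=121192
8. pay 37999 -> balance=85083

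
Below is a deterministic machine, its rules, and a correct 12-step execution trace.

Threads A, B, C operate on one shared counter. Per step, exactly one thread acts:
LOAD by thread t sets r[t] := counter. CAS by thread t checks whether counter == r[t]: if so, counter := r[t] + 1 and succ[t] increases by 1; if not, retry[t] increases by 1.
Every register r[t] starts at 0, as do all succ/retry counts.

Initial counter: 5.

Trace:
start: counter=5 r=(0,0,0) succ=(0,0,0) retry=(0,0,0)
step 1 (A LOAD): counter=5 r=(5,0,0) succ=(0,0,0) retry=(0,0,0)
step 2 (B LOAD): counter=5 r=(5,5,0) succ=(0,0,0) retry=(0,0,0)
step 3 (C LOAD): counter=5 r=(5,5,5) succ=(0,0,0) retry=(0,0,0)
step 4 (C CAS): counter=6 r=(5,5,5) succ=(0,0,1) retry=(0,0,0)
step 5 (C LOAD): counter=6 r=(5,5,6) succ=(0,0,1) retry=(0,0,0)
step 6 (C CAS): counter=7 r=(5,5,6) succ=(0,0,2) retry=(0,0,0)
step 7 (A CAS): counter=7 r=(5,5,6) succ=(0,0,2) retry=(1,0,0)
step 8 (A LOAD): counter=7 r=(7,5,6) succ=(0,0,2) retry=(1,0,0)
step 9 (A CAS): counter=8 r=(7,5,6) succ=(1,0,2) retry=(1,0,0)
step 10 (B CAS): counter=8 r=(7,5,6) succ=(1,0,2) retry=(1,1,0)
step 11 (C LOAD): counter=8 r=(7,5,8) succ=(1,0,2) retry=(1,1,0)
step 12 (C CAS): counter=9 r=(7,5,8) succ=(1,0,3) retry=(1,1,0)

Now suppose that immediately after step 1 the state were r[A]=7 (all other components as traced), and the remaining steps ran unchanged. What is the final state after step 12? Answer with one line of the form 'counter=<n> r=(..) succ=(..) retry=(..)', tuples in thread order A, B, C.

state after step 1 := counter=5 r=(7,0,0) succ=(0,0,0) retry=(0,0,0)
step 2 (B LOAD): counter=5 r=(7,5,0) succ=(0,0,0) retry=(0,0,0)
step 3 (C LOAD): counter=5 r=(7,5,5) succ=(0,0,0) retry=(0,0,0)
step 4 (C CAS): counter=6 r=(7,5,5) succ=(0,0,1) retry=(0,0,0)
step 5 (C LOAD): counter=6 r=(7,5,6) succ=(0,0,1) retry=(0,0,0)
step 6 (C CAS): counter=7 r=(7,5,6) succ=(0,0,2) retry=(0,0,0)
step 7 (A CAS): counter=8 r=(7,5,6) succ=(1,0,2) retry=(0,0,0)
step 8 (A LOAD): counter=8 r=(8,5,6) succ=(1,0,2) retry=(0,0,0)
step 9 (A CAS): counter=9 r=(8,5,6) succ=(2,0,2) retry=(0,0,0)
step 10 (B CAS): counter=9 r=(8,5,6) succ=(2,0,2) retry=(0,1,0)
step 11 (C LOAD): counter=9 r=(8,5,9) succ=(2,0,2) retry=(0,1,0)
step 12 (C CAS): counter=10 r=(8,5,9) succ=(2,0,3) retry=(0,1,0)

counter=10 r=(8,5,9) succ=(2,0,3) retry=(0,1,0)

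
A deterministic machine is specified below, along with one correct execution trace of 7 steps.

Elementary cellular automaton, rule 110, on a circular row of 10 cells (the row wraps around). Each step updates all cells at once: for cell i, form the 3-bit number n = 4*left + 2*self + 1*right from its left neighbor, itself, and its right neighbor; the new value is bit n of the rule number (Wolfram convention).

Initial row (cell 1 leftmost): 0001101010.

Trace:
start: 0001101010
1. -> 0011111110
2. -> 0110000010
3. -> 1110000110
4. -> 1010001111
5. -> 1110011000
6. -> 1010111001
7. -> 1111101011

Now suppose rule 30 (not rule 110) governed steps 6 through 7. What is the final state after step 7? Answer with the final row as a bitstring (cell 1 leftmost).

(re-executing steps 6..7 under rule 30; state before step 6: 1110011000)
6. -> 1001110101
7. -> 0111000101

0111000101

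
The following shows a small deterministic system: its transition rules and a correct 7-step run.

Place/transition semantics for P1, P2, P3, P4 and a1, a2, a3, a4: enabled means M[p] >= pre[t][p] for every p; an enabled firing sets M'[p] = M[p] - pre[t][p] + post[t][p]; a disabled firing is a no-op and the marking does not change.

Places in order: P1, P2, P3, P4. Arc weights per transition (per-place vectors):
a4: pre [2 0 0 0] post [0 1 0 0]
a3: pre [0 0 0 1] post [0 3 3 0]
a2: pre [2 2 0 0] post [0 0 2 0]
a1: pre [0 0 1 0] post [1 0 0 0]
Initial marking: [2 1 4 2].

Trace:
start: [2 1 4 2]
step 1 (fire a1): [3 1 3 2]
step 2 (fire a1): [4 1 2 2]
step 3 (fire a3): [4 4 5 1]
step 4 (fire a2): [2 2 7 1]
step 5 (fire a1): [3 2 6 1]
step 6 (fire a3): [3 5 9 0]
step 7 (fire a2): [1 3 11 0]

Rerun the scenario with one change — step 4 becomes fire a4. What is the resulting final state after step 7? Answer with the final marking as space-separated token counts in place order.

(re-executing from step 4 with the substitution; state before step 4: [4 4 5 1])
step 4 (fire a4): [2 5 5 1]
step 5 (fire a1): [3 5 4 1]
step 6 (fire a3): [3 8 7 0]
step 7 (fire a2): [1 6 9 0]

1 6 9 0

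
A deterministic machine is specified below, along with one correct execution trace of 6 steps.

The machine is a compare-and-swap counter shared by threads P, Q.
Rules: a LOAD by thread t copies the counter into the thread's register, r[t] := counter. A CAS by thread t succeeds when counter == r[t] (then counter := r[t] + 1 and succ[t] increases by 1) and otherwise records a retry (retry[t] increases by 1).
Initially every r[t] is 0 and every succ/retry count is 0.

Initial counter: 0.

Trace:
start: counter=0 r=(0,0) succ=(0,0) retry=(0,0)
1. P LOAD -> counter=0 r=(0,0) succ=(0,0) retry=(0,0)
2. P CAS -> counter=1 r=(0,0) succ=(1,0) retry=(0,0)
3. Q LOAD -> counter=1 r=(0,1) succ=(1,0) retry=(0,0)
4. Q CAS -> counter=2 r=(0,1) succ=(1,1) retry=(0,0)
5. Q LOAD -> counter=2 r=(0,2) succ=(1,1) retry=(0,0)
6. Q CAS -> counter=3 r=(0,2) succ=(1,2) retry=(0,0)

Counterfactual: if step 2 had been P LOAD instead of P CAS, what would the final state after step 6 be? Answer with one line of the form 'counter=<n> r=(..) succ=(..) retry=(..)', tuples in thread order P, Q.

(re-executing from step 2 with the substitution; state before step 2: counter=0 r=(0,0) succ=(0,0) retry=(0,0))
2. P LOAD -> counter=0 r=(0,0) succ=(0,0) retry=(0,0)
3. Q LOAD -> counter=0 r=(0,0) succ=(0,0) retry=(0,0)
4. Q CAS -> counter=1 r=(0,0) succ=(0,1) retry=(0,0)
5. Q LOAD -> counter=1 r=(0,1) succ=(0,1) retry=(0,0)
6. Q CAS -> counter=2 r=(0,1) succ=(0,2) retry=(0,0)

counter=2 r=(0,1) succ=(0,2) retry=(0,0)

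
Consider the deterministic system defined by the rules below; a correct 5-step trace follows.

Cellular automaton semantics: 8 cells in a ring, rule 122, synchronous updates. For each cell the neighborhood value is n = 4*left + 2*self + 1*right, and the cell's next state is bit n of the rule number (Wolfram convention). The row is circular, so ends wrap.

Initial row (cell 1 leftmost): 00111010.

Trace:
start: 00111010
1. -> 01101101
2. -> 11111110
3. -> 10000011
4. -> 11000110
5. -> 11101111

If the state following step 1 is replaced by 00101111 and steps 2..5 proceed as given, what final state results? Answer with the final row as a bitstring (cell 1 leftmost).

01100011

state after step 1 := 00101111
2. -> 11011001
3. -> 01111111
4. -> 11000001
5. -> 01100011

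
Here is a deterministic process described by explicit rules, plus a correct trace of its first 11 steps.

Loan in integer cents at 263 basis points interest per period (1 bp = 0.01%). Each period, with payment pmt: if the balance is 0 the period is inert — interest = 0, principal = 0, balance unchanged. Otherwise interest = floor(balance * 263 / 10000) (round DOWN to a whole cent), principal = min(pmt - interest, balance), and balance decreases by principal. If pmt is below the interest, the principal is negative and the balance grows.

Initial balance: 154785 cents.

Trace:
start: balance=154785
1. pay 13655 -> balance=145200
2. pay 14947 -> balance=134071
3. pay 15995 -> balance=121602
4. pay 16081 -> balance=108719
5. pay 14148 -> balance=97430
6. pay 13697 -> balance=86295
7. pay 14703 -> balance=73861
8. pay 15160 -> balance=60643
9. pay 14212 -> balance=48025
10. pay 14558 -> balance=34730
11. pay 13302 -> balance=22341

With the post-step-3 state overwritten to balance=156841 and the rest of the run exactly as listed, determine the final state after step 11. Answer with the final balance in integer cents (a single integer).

state after step 3 := balance=156841
4. pay 16081 -> balance=144884
5. pay 14148 -> balance=134546
6. pay 13697 -> balance=124387
7. pay 14703 -> balance=112955
8. pay 15160 -> balance=100765
9. pay 14212 -> balance=89203
10. pay 14558 -> balance=76991
11. pay 13302 -> balance=65713

65713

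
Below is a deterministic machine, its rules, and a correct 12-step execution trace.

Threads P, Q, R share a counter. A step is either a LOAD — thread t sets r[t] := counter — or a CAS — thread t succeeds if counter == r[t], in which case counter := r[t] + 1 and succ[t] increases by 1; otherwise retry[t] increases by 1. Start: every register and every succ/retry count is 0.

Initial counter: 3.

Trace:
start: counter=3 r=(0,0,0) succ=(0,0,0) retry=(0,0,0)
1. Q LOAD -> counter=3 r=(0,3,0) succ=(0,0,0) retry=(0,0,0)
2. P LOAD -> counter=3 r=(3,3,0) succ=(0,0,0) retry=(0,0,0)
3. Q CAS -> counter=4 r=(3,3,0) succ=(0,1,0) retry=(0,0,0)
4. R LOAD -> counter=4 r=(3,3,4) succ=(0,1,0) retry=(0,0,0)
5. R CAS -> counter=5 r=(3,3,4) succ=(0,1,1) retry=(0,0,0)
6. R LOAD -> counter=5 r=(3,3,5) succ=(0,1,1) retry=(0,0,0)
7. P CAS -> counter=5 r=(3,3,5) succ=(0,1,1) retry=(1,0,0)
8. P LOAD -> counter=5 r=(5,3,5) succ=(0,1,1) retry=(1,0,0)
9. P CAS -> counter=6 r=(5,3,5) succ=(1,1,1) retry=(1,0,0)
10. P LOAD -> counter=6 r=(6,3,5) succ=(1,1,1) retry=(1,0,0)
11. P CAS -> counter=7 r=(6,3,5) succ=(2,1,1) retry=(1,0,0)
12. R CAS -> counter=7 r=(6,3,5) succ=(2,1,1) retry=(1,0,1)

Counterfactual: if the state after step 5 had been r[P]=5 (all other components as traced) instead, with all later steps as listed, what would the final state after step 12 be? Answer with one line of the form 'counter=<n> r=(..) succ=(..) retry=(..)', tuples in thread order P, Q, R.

counter=8 r=(7,3,5) succ=(3,1,1) retry=(0,0,1)

state after step 5 := counter=5 r=(5,3,4) succ=(0,1,1) retry=(0,0,0)
6. R LOAD -> counter=5 r=(5,3,5) succ=(0,1,1) retry=(0,0,0)
7. P CAS -> counter=6 r=(5,3,5) succ=(1,1,1) retry=(0,0,0)
8. P LOAD -> counter=6 r=(6,3,5) succ=(1,1,1) retry=(0,0,0)
9. P CAS -> counter=7 r=(6,3,5) succ=(2,1,1) retry=(0,0,0)
10. P LOAD -> counter=7 r=(7,3,5) succ=(2,1,1) retry=(0,0,0)
11. P CAS -> counter=8 r=(7,3,5) succ=(3,1,1) retry=(0,0,0)
12. R CAS -> counter=8 r=(7,3,5) succ=(3,1,1) retry=(0,0,1)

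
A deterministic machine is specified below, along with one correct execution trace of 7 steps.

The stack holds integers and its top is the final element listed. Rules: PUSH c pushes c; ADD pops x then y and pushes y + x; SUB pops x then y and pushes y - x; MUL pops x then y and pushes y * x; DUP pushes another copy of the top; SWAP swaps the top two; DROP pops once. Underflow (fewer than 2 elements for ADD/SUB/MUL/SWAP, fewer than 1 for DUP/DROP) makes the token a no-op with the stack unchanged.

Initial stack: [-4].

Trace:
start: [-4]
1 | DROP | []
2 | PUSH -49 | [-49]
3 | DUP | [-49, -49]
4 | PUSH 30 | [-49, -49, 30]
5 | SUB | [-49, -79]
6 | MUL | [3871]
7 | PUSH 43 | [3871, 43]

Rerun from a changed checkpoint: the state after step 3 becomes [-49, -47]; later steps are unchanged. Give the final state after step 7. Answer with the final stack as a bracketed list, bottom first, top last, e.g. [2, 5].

state after step 3 := [-49, -47]
4 | PUSH 30 | [-49, -47, 30]
5 | SUB | [-49, -77]
6 | MUL | [3773]
7 | PUSH 43 | [3773, 43]

[3773, 43]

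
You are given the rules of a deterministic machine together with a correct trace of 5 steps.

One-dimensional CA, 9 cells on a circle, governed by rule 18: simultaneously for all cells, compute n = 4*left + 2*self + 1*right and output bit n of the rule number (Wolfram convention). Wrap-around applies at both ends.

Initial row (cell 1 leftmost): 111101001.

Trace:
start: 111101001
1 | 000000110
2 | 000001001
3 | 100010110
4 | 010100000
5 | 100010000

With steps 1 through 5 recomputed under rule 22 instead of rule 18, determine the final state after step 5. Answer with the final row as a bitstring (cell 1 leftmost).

100100000

(re-executing steps 1..5 under rule 22; state before step 1: 111101001)
1 | 000001110
2 | 000010001
3 | 100111011
4 | 011000000
5 | 100100000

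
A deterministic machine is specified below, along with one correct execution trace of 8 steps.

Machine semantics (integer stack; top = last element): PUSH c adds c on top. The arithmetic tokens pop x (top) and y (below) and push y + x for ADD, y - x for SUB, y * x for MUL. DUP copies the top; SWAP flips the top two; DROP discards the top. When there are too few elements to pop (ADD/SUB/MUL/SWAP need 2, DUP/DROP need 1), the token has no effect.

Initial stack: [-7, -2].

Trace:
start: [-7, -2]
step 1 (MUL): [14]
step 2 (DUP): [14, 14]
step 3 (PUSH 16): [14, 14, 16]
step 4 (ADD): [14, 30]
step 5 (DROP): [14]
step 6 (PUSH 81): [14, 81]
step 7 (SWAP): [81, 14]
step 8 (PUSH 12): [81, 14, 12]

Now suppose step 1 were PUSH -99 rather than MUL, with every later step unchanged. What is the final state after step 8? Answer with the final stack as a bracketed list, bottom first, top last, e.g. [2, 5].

(re-executing from step 1 with the substitution; state before step 1: [-7, -2])
step 1 (PUSH -99): [-7, -2, -99]
step 2 (DUP): [-7, -2, -99, -99]
step 3 (PUSH 16): [-7, -2, -99, -99, 16]
step 4 (ADD): [-7, -2, -99, -83]
step 5 (DROP): [-7, -2, -99]
step 6 (PUSH 81): [-7, -2, -99, 81]
step 7 (SWAP): [-7, -2, 81, -99]
step 8 (PUSH 12): [-7, -2, 81, -99, 12]

[-7, -2, 81, -99, 12]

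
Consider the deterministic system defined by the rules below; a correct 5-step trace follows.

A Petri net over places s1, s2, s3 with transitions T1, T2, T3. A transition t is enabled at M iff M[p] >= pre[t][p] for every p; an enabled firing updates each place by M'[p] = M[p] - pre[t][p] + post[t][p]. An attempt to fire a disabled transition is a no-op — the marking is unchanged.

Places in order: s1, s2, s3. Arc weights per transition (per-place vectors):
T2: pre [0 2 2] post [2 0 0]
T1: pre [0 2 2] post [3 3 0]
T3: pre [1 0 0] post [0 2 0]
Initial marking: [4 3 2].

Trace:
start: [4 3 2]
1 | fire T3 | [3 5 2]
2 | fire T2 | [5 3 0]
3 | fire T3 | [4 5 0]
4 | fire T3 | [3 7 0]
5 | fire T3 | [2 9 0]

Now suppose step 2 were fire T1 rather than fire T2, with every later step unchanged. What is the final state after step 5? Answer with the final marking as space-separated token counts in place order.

3 12 0

(re-executing from step 2 with the substitution; state before step 2: [3 5 2])
2 | fire T1 | [6 6 0]
3 | fire T3 | [5 8 0]
4 | fire T3 | [4 10 0]
5 | fire T3 | [3 12 0]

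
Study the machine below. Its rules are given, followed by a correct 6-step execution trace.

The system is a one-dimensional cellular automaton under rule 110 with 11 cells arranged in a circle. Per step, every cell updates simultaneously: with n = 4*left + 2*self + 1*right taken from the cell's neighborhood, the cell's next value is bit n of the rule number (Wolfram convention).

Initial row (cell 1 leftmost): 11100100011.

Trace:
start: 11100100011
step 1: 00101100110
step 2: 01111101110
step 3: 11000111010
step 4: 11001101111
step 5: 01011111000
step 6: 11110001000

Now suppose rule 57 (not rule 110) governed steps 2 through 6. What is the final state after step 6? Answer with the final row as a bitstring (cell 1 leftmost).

(re-executing steps 2..6 under rule 57; state before step 2: 00101100110)
step 2: 10011010101
step 3: 01010101011
step 4: 10101010110
step 5: 01010101101
step 6: 10101011010

10101011010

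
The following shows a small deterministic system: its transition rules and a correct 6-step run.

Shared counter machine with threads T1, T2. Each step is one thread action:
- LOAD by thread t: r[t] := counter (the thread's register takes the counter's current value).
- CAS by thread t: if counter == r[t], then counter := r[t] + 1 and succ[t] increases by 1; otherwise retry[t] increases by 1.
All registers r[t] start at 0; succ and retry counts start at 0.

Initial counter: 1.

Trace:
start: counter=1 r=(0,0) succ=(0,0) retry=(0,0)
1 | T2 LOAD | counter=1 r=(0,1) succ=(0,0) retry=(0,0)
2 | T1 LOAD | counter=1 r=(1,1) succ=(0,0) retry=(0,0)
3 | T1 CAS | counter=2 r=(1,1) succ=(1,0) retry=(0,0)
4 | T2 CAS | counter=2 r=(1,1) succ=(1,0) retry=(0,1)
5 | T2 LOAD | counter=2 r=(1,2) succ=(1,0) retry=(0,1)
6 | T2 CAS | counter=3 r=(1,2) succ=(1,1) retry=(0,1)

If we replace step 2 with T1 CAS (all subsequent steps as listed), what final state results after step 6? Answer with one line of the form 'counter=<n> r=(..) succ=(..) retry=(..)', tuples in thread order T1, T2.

(re-executing from step 2 with the substitution; state before step 2: counter=1 r=(0,1) succ=(0,0) retry=(0,0))
2 | T1 CAS | counter=1 r=(0,1) succ=(0,0) retry=(1,0)
3 | T1 CAS | counter=1 r=(0,1) succ=(0,0) retry=(2,0)
4 | T2 CAS | counter=2 r=(0,1) succ=(0,1) retry=(2,0)
5 | T2 LOAD | counter=2 r=(0,2) succ=(0,1) retry=(2,0)
6 | T2 CAS | counter=3 r=(0,2) succ=(0,2) retry=(2,0)

counter=3 r=(0,2) succ=(0,2) retry=(2,0)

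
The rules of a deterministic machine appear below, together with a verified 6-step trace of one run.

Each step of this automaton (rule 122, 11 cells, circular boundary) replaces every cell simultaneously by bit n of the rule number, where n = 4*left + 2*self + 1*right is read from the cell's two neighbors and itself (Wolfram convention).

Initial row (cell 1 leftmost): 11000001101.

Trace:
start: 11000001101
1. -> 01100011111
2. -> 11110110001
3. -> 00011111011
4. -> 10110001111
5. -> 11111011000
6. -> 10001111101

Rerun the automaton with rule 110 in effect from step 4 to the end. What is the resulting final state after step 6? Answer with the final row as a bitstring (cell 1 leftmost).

11010111011

(re-executing steps 4..6 under rule 110; state before step 4: 00011111011)
4. -> 00110001111
5. -> 01110011001
6. -> 11010111011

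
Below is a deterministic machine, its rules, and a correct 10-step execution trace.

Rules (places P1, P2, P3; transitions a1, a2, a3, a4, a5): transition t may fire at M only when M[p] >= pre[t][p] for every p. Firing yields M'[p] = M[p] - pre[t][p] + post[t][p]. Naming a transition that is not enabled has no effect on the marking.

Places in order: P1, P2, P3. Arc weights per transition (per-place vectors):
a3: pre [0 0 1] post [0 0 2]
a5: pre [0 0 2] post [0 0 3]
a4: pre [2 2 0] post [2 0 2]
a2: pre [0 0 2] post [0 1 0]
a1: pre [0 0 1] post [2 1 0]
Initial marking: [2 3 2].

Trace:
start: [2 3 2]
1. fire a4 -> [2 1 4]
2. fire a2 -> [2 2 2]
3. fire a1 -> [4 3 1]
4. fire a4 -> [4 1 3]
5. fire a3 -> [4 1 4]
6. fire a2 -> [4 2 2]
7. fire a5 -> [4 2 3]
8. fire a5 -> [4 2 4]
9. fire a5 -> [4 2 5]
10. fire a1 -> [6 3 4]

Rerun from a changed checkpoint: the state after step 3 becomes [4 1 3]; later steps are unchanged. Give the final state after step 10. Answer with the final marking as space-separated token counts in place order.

6 3 4

state after step 3 := [4 1 3]
4. fire a4 -> [4 1 3]
5. fire a3 -> [4 1 4]
6. fire a2 -> [4 2 2]
7. fire a5 -> [4 2 3]
8. fire a5 -> [4 2 4]
9. fire a5 -> [4 2 5]
10. fire a1 -> [6 3 4]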